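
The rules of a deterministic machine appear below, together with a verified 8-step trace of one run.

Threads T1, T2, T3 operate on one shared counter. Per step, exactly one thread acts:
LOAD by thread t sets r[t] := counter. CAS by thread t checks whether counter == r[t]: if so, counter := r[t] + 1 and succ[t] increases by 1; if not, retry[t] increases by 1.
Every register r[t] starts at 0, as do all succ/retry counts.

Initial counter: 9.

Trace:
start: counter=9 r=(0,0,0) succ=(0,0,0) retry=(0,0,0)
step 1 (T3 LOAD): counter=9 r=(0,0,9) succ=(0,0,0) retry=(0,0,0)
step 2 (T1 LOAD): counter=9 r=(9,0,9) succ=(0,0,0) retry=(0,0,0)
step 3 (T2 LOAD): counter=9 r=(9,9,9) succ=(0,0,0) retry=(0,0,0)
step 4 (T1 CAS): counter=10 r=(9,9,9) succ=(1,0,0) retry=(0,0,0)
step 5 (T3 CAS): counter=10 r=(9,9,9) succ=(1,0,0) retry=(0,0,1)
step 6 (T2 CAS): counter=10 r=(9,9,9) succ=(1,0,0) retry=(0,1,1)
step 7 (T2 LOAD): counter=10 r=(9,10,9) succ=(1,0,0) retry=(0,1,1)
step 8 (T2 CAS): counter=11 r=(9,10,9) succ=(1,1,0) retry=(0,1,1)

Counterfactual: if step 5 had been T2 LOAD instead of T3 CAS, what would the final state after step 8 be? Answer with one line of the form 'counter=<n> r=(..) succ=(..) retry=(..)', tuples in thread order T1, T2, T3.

counter=12 r=(9,11,9) succ=(1,2,0) retry=(0,0,0)

(re-executing from step 5 with the substitution; state before step 5: counter=10 r=(9,9,9) succ=(1,0,0) retry=(0,0,0))
step 5 (T2 LOAD): counter=10 r=(9,10,9) succ=(1,0,0) retry=(0,0,0)
step 6 (T2 CAS): counter=11 r=(9,10,9) succ=(1,1,0) retry=(0,0,0)
step 7 (T2 LOAD): counter=11 r=(9,11,9) succ=(1,1,0) retry=(0,0,0)
step 8 (T2 CAS): counter=12 r=(9,11,9) succ=(1,2,0) retry=(0,0,0)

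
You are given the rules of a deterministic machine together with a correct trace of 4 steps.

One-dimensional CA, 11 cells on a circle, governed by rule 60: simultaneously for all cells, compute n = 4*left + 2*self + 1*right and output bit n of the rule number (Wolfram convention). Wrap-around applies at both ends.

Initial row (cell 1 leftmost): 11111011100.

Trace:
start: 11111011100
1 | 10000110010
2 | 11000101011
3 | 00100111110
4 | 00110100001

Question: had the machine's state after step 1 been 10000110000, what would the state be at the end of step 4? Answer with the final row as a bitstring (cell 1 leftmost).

11110100010

state after step 1 := 10000110000
2 | 11000101000
3 | 10100111100
4 | 11110100010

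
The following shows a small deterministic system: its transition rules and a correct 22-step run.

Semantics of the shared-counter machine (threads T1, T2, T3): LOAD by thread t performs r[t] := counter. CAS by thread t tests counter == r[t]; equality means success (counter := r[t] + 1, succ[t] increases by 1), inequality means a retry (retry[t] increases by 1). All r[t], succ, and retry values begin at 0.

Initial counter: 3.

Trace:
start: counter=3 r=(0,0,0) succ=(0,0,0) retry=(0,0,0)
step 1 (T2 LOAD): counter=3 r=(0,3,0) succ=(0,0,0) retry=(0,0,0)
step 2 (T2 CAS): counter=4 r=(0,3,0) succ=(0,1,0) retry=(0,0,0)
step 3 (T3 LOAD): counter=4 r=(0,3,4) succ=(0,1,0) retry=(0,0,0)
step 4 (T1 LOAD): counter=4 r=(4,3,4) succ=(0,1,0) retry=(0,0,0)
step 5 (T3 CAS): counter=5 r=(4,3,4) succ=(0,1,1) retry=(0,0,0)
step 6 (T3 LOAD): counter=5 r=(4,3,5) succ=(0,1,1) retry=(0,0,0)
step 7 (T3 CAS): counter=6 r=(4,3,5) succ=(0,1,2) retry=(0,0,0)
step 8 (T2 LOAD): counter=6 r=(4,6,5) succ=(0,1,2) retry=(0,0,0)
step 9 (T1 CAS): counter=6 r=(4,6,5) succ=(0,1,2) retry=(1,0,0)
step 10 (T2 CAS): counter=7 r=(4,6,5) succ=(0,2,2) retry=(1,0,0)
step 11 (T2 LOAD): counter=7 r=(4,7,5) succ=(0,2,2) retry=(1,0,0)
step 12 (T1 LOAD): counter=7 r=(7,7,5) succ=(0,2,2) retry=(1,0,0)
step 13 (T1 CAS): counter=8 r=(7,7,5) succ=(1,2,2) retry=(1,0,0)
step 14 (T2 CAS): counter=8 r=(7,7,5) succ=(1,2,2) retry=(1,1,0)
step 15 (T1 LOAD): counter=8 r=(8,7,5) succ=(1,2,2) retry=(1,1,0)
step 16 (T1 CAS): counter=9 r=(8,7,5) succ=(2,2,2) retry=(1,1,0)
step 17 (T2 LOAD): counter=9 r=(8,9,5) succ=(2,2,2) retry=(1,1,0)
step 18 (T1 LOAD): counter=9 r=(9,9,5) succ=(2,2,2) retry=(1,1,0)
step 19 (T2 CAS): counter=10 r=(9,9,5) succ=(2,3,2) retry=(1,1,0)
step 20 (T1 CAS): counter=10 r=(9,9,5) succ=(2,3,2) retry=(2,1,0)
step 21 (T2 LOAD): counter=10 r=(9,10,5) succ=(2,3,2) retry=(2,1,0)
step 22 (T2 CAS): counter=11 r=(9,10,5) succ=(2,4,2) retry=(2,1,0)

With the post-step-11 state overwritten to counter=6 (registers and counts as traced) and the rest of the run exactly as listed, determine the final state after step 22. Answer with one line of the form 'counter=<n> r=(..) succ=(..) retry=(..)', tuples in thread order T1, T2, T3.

counter=11 r=(9,10,5) succ=(2,5,2) retry=(2,0,0)

state after step 11 := counter=6 r=(4,7,5) succ=(0,2,2) retry=(1,0,0)
step 12 (T1 LOAD): counter=6 r=(6,7,5) succ=(0,2,2) retry=(1,0,0)
step 13 (T1 CAS): counter=7 r=(6,7,5) succ=(1,2,2) retry=(1,0,0)
step 14 (T2 CAS): counter=8 r=(6,7,5) succ=(1,3,2) retry=(1,0,0)
step 15 (T1 LOAD): counter=8 r=(8,7,5) succ=(1,3,2) retry=(1,0,0)
step 16 (T1 CAS): counter=9 r=(8,7,5) succ=(2,3,2) retry=(1,0,0)
step 17 (T2 LOAD): counter=9 r=(8,9,5) succ=(2,3,2) retry=(1,0,0)
step 18 (T1 LOAD): counter=9 r=(9,9,5) succ=(2,3,2) retry=(1,0,0)
step 19 (T2 CAS): counter=10 r=(9,9,5) succ=(2,4,2) retry=(1,0,0)
step 20 (T1 CAS): counter=10 r=(9,9,5) succ=(2,4,2) retry=(2,0,0)
step 21 (T2 LOAD): counter=10 r=(9,10,5) succ=(2,4,2) retry=(2,0,0)
step 22 (T2 CAS): counter=11 r=(9,10,5) succ=(2,5,2) retry=(2,0,0)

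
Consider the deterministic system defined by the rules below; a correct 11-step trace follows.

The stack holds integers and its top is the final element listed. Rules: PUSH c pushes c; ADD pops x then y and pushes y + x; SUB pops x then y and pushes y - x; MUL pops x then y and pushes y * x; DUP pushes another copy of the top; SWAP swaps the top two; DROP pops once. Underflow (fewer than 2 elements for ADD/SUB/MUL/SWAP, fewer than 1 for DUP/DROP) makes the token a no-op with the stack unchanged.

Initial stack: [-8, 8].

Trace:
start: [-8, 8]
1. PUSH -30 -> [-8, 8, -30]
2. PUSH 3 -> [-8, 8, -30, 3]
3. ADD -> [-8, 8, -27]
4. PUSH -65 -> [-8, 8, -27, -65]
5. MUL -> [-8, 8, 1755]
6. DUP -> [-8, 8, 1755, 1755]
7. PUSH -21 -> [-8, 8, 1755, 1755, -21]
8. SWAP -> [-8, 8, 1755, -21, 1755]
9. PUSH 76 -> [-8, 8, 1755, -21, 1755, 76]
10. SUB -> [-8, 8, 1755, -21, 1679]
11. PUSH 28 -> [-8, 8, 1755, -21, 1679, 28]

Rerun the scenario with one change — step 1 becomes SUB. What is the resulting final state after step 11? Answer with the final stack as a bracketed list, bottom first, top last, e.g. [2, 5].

[845, -21, 769, 28]

(re-executing from step 1 with the substitution; state before step 1: [-8, 8])
1. SUB -> [-16]
2. PUSH 3 -> [-16, 3]
3. ADD -> [-13]
4. PUSH -65 -> [-13, -65]
5. MUL -> [845]
6. DUP -> [845, 845]
7. PUSH -21 -> [845, 845, -21]
8. SWAP -> [845, -21, 845]
9. PUSH 76 -> [845, -21, 845, 76]
10. SUB -> [845, -21, 769]
11. PUSH 28 -> [845, -21, 769, 28]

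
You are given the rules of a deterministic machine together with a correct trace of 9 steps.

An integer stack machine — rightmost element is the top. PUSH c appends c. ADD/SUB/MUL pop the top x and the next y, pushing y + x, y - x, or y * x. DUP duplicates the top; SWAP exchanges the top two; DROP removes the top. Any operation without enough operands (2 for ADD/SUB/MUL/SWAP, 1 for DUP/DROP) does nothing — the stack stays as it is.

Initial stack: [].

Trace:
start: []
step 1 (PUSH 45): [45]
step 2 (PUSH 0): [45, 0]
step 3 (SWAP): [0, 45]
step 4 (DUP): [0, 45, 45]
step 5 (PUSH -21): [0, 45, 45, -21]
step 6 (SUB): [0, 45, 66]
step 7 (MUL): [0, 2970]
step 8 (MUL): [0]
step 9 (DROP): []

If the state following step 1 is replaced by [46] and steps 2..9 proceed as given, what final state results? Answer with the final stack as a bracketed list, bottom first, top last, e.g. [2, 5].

state after step 1 := [46]
step 2 (PUSH 0): [46, 0]
step 3 (SWAP): [0, 46]
step 4 (DUP): [0, 46, 46]
step 5 (PUSH -21): [0, 46, 46, -21]
step 6 (SUB): [0, 46, 67]
step 7 (MUL): [0, 3082]
step 8 (MUL): [0]
step 9 (DROP): []

[]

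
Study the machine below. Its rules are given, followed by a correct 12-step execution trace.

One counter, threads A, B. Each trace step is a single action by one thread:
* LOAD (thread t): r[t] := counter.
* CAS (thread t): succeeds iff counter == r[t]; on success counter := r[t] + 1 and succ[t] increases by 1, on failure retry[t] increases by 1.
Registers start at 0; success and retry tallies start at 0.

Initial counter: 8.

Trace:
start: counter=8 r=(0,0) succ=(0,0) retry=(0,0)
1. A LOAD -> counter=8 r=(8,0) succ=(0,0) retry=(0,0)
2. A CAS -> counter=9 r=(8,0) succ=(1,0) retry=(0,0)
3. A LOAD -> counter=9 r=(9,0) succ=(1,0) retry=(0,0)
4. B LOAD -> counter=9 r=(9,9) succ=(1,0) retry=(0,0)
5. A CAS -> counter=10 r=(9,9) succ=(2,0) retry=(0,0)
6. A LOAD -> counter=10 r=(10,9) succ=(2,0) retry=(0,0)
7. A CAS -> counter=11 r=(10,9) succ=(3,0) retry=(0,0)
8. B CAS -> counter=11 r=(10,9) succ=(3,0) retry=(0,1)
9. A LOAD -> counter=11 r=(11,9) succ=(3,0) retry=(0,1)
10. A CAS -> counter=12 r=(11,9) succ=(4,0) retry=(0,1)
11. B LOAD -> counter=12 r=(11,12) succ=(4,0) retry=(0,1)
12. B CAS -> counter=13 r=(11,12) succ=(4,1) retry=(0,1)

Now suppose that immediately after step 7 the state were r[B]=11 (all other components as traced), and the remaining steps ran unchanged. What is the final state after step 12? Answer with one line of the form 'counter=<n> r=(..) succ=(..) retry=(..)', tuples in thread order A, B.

counter=14 r=(12,13) succ=(4,2) retry=(0,0)

state after step 7 := counter=11 r=(10,11) succ=(3,0) retry=(0,0)
8. B CAS -> counter=12 r=(10,11) succ=(3,1) retry=(0,0)
9. A LOAD -> counter=12 r=(12,11) succ=(3,1) retry=(0,0)
10. A CAS -> counter=13 r=(12,11) succ=(4,1) retry=(0,0)
11. B LOAD -> counter=13 r=(12,13) succ=(4,1) retry=(0,0)
12. B CAS -> counter=14 r=(12,13) succ=(4,2) retry=(0,0)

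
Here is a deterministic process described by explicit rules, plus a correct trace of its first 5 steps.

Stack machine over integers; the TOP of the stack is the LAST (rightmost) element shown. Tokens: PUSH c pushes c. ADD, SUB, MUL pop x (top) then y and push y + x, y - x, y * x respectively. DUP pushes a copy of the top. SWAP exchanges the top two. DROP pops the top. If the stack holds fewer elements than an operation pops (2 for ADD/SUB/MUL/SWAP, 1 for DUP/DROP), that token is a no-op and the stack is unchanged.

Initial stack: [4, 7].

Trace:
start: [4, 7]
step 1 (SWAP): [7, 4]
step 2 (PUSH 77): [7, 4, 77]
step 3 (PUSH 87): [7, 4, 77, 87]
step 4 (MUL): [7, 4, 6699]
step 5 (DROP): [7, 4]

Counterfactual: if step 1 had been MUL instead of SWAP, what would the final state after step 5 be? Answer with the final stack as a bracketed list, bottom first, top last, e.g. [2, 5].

(re-executing from step 1 with the substitution; state before step 1: [4, 7])
step 1 (MUL): [28]
step 2 (PUSH 77): [28, 77]
step 3 (PUSH 87): [28, 77, 87]
step 4 (MUL): [28, 6699]
step 5 (DROP): [28]

[28]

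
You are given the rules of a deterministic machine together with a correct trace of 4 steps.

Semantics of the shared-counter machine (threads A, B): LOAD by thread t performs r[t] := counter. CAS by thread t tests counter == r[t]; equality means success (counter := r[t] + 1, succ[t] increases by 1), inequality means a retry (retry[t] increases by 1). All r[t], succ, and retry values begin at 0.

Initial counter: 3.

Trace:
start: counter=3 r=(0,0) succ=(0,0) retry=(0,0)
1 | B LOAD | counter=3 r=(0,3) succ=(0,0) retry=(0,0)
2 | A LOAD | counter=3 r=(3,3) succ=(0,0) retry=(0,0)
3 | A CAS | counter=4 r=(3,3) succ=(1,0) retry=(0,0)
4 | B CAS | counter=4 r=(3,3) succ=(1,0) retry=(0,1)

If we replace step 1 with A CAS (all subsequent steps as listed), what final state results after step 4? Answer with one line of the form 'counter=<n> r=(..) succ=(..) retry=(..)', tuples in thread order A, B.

(re-executing from step 1 with the substitution; state before step 1: counter=3 r=(0,0) succ=(0,0) retry=(0,0))
1 | A CAS | counter=3 r=(0,0) succ=(0,0) retry=(1,0)
2 | A LOAD | counter=3 r=(3,0) succ=(0,0) retry=(1,0)
3 | A CAS | counter=4 r=(3,0) succ=(1,0) retry=(1,0)
4 | B CAS | counter=4 r=(3,0) succ=(1,0) retry=(1,1)

counter=4 r=(3,0) succ=(1,0) retry=(1,1)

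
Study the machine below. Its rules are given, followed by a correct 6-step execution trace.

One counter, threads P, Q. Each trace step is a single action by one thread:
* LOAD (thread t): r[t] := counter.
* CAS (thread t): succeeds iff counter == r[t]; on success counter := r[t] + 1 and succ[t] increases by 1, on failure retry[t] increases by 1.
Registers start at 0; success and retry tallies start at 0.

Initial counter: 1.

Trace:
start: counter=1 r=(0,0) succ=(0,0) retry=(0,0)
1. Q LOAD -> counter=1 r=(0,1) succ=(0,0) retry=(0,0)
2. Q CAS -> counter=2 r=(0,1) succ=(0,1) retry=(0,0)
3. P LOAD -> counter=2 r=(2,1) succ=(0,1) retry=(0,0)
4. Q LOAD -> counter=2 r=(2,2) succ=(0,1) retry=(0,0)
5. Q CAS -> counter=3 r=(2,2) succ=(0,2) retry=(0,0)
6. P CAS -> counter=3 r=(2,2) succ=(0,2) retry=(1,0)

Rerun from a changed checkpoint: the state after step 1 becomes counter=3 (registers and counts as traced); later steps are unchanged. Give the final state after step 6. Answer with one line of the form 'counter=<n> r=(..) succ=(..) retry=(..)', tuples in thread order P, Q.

counter=4 r=(3,3) succ=(0,1) retry=(1,1)

state after step 1 := counter=3 r=(0,1) succ=(0,0) retry=(0,0)
2. Q CAS -> counter=3 r=(0,1) succ=(0,0) retry=(0,1)
3. P LOAD -> counter=3 r=(3,1) succ=(0,0) retry=(0,1)
4. Q LOAD -> counter=3 r=(3,3) succ=(0,0) retry=(0,1)
5. Q CAS -> counter=4 r=(3,3) succ=(0,1) retry=(0,1)
6. P CAS -> counter=4 r=(3,3) succ=(0,1) retry=(1,1)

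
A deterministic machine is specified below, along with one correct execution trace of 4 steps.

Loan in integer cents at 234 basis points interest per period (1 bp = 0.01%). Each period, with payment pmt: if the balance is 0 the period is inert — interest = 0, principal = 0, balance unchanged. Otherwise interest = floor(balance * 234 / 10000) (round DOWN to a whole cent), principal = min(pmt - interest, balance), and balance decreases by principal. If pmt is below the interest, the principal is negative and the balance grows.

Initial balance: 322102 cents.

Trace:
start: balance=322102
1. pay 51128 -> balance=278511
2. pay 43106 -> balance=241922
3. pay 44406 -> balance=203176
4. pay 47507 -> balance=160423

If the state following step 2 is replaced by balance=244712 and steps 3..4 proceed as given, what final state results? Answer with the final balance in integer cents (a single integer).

state after step 2 := balance=244712
3. pay 44406 -> balance=206032
4. pay 47507 -> balance=163346

163346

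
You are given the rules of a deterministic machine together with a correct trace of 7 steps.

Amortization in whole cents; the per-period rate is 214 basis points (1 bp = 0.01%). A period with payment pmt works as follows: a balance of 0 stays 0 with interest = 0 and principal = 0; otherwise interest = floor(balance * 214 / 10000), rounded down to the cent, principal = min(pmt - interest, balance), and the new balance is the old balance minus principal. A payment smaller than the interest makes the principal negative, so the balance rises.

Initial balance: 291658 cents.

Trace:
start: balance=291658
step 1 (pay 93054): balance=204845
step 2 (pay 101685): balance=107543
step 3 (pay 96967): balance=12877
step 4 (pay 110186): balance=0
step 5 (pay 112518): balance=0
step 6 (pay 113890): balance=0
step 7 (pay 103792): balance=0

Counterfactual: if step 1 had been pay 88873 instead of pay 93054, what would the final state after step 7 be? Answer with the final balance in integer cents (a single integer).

0

(re-executing from step 1 with the substitution; state before step 1: balance=291658)
step 1 (pay 88873): balance=209026
step 2 (pay 101685): balance=111814
step 3 (pay 96967): balance=17239
step 4 (pay 110186): balance=0
step 5 (pay 112518): balance=0
step 6 (pay 113890): balance=0
step 7 (pay 103792): balance=0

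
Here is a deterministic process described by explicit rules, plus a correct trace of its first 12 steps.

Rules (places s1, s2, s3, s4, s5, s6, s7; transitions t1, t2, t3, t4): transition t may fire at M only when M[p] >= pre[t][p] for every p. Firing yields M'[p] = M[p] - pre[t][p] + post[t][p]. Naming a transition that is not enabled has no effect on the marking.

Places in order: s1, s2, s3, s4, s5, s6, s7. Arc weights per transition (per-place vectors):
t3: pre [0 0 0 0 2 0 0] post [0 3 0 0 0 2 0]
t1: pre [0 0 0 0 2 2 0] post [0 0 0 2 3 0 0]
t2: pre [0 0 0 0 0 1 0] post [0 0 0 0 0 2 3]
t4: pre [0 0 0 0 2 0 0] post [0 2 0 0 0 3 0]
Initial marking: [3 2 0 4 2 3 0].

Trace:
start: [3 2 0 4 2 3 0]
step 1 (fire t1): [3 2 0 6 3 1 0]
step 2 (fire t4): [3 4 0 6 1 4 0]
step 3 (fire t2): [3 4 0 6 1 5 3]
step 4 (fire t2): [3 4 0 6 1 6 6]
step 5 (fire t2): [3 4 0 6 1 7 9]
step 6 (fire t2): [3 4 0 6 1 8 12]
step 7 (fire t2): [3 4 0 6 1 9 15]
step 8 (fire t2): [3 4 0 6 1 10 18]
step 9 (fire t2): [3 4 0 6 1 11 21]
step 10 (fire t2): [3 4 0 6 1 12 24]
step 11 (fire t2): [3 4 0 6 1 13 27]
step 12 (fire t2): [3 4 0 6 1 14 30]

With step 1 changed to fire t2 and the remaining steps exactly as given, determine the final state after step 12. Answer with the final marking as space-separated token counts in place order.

3 4 0 4 0 17 33

(re-executing from step 1 with the substitution; state before step 1: [3 2 0 4 2 3 0])
step 1 (fire t2): [3 2 0 4 2 4 3]
step 2 (fire t4): [3 4 0 4 0 7 3]
step 3 (fire t2): [3 4 0 4 0 8 6]
step 4 (fire t2): [3 4 0 4 0 9 9]
step 5 (fire t2): [3 4 0 4 0 10 12]
step 6 (fire t2): [3 4 0 4 0 11 15]
step 7 (fire t2): [3 4 0 4 0 12 18]
step 8 (fire t2): [3 4 0 4 0 13 21]
step 9 (fire t2): [3 4 0 4 0 14 24]
step 10 (fire t2): [3 4 0 4 0 15 27]
step 11 (fire t2): [3 4 0 4 0 16 30]
step 12 (fire t2): [3 4 0 4 0 17 33]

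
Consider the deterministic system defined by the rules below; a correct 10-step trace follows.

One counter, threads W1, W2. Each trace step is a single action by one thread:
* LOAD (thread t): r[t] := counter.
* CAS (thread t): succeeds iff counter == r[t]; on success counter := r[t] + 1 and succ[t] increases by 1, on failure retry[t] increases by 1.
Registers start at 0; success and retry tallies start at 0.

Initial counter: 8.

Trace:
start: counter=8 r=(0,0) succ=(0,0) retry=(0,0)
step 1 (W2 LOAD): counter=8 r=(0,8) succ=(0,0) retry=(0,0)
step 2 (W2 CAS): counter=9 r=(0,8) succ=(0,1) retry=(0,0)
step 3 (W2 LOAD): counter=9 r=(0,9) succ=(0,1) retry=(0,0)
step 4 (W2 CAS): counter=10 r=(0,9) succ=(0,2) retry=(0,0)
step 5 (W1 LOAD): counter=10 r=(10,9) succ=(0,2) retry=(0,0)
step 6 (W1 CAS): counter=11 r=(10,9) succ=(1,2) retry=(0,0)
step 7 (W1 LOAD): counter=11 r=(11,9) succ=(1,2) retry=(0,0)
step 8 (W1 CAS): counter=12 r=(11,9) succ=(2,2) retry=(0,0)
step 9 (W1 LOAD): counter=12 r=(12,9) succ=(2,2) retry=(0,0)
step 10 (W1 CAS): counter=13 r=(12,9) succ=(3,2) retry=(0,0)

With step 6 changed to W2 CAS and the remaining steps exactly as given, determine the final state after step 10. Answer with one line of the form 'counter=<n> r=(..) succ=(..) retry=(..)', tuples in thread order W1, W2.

(re-executing from step 6 with the substitution; state before step 6: counter=10 r=(10,9) succ=(0,2) retry=(0,0))
step 6 (W2 CAS): counter=10 r=(10,9) succ=(0,2) retry=(0,1)
step 7 (W1 LOAD): counter=10 r=(10,9) succ=(0,2) retry=(0,1)
step 8 (W1 CAS): counter=11 r=(10,9) succ=(1,2) retry=(0,1)
step 9 (W1 LOAD): counter=11 r=(11,9) succ=(1,2) retry=(0,1)
step 10 (W1 CAS): counter=12 r=(11,9) succ=(2,2) retry=(0,1)

counter=12 r=(11,9) succ=(2,2) retry=(0,1)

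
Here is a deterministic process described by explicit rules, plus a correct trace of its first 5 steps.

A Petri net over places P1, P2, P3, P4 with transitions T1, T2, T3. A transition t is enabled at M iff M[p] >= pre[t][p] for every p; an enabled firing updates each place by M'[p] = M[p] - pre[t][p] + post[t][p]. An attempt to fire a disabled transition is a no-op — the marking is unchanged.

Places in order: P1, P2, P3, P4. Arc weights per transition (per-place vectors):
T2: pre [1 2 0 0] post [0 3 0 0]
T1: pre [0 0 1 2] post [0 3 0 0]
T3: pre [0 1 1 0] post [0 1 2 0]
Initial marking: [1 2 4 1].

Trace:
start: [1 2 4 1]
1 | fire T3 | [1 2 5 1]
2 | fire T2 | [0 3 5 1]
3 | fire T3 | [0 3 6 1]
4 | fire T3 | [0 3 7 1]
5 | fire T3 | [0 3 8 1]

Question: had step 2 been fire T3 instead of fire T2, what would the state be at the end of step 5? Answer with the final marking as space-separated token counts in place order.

(re-executing from step 2 with the substitution; state before step 2: [1 2 5 1])
2 | fire T3 | [1 2 6 1]
3 | fire T3 | [1 2 7 1]
4 | fire T3 | [1 2 8 1]
5 | fire T3 | [1 2 9 1]

1 2 9 1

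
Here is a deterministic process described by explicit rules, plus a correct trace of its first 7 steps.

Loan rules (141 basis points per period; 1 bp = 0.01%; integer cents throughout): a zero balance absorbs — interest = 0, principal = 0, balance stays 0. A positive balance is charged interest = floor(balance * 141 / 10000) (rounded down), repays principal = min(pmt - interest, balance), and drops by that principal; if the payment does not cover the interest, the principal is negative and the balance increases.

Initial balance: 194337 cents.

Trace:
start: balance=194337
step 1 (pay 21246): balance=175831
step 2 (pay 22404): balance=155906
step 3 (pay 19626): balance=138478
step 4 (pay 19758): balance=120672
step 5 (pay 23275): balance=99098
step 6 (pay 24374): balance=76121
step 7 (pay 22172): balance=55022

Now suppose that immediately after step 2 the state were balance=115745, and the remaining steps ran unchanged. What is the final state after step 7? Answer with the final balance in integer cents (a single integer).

state after step 2 := balance=115745
step 3 (pay 19626): balance=97751
step 4 (pay 19758): balance=79371
step 5 (pay 23275): balance=57215
step 6 (pay 24374): balance=33647
step 7 (pay 22172): balance=11949

11949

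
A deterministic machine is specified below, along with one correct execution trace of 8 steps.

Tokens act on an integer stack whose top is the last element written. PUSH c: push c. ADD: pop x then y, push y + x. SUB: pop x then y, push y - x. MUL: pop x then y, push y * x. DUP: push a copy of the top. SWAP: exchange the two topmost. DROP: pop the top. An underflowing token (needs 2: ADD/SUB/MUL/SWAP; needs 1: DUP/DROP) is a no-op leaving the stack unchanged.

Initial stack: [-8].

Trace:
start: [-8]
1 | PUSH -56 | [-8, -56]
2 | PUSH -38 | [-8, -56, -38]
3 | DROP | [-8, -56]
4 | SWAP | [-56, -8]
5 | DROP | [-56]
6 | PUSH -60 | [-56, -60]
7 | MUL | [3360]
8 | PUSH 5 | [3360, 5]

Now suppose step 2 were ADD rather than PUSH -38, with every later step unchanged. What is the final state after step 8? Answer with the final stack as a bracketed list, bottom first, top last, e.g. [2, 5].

[-60, 5]

(re-executing from step 2 with the substitution; state before step 2: [-8, -56])
2 | ADD | [-64]
3 | DROP | []
4 | SWAP | []
5 | DROP | []
6 | PUSH -60 | [-60]
7 | MUL | [-60]
8 | PUSH 5 | [-60, 5]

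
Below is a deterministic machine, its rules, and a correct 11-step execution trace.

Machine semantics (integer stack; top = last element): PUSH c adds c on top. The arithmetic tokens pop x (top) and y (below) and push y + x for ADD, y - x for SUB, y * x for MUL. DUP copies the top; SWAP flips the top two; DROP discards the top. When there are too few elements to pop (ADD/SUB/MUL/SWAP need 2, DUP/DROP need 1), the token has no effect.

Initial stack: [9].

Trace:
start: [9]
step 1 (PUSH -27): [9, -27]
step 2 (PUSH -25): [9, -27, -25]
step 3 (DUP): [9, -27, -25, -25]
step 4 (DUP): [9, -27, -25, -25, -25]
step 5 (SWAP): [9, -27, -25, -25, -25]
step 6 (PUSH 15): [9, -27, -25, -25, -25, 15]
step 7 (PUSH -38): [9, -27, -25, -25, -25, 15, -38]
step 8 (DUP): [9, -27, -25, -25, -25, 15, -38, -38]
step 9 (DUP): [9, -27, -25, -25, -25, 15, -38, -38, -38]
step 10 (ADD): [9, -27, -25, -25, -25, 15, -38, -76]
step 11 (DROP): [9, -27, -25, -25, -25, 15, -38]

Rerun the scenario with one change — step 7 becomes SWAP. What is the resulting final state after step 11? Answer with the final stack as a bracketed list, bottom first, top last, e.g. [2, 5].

[9, -27, -25, -25, 15, -25]

(re-executing from step 7 with the substitution; state before step 7: [9, -27, -25, -25, -25, 15])
step 7 (SWAP): [9, -27, -25, -25, 15, -25]
step 8 (DUP): [9, -27, -25, -25, 15, -25, -25]
step 9 (DUP): [9, -27, -25, -25, 15, -25, -25, -25]
step 10 (ADD): [9, -27, -25, -25, 15, -25, -50]
step 11 (DROP): [9, -27, -25, -25, 15, -25]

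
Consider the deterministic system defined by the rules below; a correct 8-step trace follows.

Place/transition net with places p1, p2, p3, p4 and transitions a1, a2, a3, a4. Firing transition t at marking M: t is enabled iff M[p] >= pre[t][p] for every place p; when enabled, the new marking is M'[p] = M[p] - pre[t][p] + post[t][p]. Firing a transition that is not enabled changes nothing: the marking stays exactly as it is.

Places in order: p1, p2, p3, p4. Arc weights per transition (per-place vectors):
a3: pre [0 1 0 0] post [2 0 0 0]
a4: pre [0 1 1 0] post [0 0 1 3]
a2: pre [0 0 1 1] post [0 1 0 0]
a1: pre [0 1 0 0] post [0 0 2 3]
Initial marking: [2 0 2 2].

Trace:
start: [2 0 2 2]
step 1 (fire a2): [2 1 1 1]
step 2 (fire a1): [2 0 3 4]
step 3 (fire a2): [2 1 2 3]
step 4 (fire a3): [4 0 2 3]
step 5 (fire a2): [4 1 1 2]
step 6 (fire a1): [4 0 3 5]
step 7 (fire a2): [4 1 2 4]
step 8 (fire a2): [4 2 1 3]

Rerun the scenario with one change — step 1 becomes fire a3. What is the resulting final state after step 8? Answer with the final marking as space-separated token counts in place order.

4 2 0 1

(re-executing from step 1 with the substitution; state before step 1: [2 0 2 2])
step 1 (fire a3): [2 0 2 2]
step 2 (fire a1): [2 0 2 2]
step 3 (fire a2): [2 1 1 1]
step 4 (fire a3): [4 0 1 1]
step 5 (fire a2): [4 1 0 0]
step 6 (fire a1): [4 0 2 3]
step 7 (fire a2): [4 1 1 2]
step 8 (fire a2): [4 2 0 1]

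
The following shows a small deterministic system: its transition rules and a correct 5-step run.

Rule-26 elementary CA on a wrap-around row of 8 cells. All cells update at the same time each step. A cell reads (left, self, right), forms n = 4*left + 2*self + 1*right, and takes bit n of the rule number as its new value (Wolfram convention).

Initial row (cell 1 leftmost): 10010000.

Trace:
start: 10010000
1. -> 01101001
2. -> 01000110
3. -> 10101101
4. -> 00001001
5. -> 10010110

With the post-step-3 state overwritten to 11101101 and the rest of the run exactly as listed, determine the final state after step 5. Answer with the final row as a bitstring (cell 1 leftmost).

state after step 3 := 11101101
4. -> 00001001
5. -> 10010110

10010110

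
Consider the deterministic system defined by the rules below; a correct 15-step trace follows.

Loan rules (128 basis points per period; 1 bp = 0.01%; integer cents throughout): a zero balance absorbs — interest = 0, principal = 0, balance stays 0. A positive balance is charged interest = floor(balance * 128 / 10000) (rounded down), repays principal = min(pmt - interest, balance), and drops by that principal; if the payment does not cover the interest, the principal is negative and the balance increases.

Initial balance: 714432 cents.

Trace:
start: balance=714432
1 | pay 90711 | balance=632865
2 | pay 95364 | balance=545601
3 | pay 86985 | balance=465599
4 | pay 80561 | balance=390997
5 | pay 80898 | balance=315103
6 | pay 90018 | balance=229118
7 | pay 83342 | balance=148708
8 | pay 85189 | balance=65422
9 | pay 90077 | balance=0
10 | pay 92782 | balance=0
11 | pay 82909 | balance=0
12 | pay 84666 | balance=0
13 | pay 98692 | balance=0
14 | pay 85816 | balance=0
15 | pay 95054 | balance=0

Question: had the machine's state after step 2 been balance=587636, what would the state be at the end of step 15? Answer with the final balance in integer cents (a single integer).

0

state after step 2 := balance=587636
3 | pay 86985 | balance=508172
4 | pay 80561 | balance=434115
5 | pay 80898 | balance=358773
6 | pay 90018 | balance=273347
7 | pay 83342 | balance=193503
8 | pay 85189 | balance=110790
9 | pay 90077 | balance=22131
10 | pay 92782 | balance=0
11 | pay 82909 | balance=0
12 | pay 84666 | balance=0
13 | pay 98692 | balance=0
14 | pay 85816 | balance=0
15 | pay 95054 | balance=0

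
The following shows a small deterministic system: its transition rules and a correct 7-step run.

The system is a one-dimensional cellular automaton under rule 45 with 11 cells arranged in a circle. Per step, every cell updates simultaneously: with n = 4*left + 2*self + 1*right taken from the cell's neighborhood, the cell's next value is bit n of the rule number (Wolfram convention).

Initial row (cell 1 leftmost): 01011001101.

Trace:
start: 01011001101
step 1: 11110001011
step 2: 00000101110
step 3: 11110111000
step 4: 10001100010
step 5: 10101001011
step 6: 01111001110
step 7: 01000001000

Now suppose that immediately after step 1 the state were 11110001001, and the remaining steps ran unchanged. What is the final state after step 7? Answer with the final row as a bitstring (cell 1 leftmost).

state after step 1 := 11110001001
step 2: 00000101001
step 3: 01110111001
step 4: 11001100001
step 5: 00001001101
step 6: 01101001011
step 7: 11011001110

11011001110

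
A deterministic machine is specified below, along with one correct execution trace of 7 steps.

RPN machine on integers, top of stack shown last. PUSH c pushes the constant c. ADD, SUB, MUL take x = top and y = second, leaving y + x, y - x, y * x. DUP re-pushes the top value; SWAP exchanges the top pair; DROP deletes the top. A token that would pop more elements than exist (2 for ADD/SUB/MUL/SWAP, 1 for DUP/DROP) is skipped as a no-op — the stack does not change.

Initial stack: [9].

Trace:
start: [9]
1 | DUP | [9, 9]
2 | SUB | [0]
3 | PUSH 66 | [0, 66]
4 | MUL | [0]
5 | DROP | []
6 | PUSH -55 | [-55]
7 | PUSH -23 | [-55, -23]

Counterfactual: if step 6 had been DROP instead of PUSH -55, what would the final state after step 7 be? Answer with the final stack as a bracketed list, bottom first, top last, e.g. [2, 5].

[-23]

(re-executing from step 6 with the substitution; state before step 6: [])
6 | DROP | []
7 | PUSH -23 | [-23]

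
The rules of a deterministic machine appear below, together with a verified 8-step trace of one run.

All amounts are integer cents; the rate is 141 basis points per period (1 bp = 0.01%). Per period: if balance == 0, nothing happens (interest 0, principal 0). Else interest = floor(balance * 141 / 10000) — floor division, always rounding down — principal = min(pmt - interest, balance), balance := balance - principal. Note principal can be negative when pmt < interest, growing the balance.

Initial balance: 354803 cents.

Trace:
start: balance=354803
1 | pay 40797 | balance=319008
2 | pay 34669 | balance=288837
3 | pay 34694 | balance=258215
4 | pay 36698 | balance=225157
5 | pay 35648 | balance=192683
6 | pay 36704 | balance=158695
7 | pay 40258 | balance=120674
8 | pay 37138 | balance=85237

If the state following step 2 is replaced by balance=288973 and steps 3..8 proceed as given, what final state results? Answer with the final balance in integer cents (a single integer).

state after step 2 := balance=288973
3 | pay 34694 | balance=258353
4 | pay 36698 | balance=225297
5 | pay 35648 | balance=192825
6 | pay 36704 | balance=158839
7 | pay 40258 | balance=120820
8 | pay 37138 | balance=85385

85385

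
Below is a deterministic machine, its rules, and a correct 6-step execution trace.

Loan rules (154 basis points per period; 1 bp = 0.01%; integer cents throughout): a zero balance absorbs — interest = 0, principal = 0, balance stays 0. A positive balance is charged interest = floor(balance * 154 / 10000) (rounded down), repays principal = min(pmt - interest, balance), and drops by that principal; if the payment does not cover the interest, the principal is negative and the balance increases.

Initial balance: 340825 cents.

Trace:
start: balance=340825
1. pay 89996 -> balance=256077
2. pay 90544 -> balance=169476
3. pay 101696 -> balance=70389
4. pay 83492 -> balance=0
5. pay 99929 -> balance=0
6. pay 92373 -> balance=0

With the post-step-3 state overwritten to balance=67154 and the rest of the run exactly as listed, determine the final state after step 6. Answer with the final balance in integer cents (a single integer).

state after step 3 := balance=67154
4. pay 83492 -> balance=0
5. pay 99929 -> balance=0
6. pay 92373 -> balance=0

0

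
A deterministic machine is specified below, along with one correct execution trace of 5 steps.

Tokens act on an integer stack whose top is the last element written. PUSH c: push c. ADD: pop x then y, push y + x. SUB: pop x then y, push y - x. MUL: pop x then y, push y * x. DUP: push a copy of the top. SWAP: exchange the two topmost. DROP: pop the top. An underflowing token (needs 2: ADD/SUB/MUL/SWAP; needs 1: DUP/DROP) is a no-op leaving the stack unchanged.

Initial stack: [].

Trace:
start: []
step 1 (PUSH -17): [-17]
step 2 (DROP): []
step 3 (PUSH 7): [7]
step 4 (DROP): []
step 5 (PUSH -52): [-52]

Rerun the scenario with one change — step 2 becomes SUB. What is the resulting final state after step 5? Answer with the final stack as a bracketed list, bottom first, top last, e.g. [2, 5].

[-17, -52]

(re-executing from step 2 with the substitution; state before step 2: [-17])
step 2 (SUB): [-17]
step 3 (PUSH 7): [-17, 7]
step 4 (DROP): [-17]
step 5 (PUSH -52): [-17, -52]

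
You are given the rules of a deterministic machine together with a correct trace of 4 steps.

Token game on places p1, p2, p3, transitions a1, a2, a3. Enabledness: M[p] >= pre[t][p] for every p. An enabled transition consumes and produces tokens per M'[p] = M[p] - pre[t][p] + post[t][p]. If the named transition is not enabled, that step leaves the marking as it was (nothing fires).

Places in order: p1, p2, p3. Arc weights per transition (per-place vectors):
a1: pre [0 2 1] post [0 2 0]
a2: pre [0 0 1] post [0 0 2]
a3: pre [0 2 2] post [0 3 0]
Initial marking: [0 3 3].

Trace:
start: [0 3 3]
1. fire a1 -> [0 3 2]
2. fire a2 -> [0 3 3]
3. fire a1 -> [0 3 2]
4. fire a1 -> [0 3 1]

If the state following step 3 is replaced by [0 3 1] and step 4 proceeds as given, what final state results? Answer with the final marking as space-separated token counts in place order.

state after step 3 := [0 3 1]
4. fire a1 -> [0 3 0]

0 3 0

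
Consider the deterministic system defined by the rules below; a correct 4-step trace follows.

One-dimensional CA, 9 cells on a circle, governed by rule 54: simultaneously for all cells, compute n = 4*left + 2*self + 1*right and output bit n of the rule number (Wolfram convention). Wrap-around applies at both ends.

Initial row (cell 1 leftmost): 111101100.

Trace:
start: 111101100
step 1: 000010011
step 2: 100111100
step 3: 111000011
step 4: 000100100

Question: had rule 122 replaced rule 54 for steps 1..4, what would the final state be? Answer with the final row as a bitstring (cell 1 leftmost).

111111011

(re-executing steps 1..4 under rule 122; state before step 1: 111101100)
step 1: 100111111
step 2: 111100000
step 3: 100110001
step 4: 111111011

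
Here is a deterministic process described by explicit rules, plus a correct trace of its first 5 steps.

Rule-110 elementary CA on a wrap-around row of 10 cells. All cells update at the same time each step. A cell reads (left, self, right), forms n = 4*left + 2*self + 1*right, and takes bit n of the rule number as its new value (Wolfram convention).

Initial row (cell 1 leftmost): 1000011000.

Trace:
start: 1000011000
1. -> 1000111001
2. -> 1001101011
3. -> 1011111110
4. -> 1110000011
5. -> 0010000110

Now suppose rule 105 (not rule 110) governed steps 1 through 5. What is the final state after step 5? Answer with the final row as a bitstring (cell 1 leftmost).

(re-executing steps 1..5 under rule 105; state before step 1: 1000011000)
1. -> 0011011010
2. -> 1011111100
3. -> 0110000100
4. -> 0110110001
5. -> 1111110100

1111110100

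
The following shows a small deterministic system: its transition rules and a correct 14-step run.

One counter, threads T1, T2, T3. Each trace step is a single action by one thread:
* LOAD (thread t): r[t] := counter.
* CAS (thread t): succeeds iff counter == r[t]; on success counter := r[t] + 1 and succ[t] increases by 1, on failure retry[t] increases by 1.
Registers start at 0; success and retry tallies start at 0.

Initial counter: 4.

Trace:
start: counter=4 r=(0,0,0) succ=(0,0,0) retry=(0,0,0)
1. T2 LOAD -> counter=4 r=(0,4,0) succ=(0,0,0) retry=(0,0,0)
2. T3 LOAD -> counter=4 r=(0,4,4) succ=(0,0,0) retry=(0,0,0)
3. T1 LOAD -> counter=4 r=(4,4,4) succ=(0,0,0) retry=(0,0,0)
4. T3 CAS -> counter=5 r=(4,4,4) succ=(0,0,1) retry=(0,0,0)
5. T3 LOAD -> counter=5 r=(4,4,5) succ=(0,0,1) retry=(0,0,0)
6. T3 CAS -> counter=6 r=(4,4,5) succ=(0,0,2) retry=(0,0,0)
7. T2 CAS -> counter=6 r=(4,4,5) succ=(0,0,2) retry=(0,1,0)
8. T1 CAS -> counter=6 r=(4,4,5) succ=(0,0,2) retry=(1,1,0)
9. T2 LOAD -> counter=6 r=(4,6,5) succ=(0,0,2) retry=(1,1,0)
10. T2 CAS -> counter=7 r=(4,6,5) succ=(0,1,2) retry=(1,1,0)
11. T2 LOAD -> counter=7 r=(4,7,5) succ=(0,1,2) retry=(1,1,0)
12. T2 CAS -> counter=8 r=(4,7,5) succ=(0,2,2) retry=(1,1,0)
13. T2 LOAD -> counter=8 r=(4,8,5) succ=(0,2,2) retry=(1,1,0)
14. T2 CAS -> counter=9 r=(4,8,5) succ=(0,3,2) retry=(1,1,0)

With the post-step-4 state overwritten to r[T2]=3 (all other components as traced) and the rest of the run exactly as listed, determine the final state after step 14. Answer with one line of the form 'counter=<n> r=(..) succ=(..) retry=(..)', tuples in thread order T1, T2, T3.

state after step 4 := counter=5 r=(4,3,4) succ=(0,0,1) retry=(0,0,0)
5. T3 LOAD -> counter=5 r=(4,3,5) succ=(0,0,1) retry=(0,0,0)
6. T3 CAS -> counter=6 r=(4,3,5) succ=(0,0,2) retry=(0,0,0)
7. T2 CAS -> counter=6 r=(4,3,5) succ=(0,0,2) retry=(0,1,0)
8. T1 CAS -> counter=6 r=(4,3,5) succ=(0,0,2) retry=(1,1,0)
9. T2 LOAD -> counter=6 r=(4,6,5) succ=(0,0,2) retry=(1,1,0)
10. T2 CAS -> counter=7 r=(4,6,5) succ=(0,1,2) retry=(1,1,0)
11. T2 LOAD -> counter=7 r=(4,7,5) succ=(0,1,2) retry=(1,1,0)
12. T2 CAS -> counter=8 r=(4,7,5) succ=(0,2,2) retry=(1,1,0)
13. T2 LOAD -> counter=8 r=(4,8,5) succ=(0,2,2) retry=(1,1,0)
14. T2 CAS -> counter=9 r=(4,8,5) succ=(0,3,2) retry=(1,1,0)

counter=9 r=(4,8,5) succ=(0,3,2) retry=(1,1,0)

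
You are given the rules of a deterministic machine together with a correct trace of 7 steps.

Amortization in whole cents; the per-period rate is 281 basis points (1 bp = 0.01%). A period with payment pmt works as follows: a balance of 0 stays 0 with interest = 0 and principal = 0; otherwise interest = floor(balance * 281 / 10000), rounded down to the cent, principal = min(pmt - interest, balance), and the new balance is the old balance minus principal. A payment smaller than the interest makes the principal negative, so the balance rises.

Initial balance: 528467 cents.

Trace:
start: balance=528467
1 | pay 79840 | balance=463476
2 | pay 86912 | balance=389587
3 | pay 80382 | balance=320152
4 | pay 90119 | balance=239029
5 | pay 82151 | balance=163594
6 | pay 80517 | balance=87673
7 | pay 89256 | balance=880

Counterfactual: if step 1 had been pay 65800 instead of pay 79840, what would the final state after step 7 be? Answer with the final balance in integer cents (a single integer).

(re-executing from step 1 with the substitution; state before step 1: balance=528467)
1 | pay 65800 | balance=477516
2 | pay 86912 | balance=404022
3 | pay 80382 | balance=334993
4 | pay 90119 | balance=254287
5 | pay 82151 | balance=179281
6 | pay 80517 | balance=103801
7 | pay 89256 | balance=17461

17461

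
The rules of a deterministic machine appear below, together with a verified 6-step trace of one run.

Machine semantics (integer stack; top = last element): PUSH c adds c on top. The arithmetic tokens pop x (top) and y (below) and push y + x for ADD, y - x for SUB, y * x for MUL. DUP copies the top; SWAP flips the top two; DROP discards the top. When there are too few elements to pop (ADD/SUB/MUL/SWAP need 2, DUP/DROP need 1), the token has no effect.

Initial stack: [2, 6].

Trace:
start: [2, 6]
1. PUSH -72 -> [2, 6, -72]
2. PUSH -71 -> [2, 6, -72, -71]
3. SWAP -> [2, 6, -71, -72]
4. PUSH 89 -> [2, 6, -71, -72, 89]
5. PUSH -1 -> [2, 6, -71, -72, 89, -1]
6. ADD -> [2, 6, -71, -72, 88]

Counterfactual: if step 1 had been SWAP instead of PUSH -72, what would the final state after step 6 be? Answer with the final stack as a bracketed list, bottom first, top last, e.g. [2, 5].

(re-executing from step 1 with the substitution; state before step 1: [2, 6])
1. SWAP -> [6, 2]
2. PUSH -71 -> [6, 2, -71]
3. SWAP -> [6, -71, 2]
4. PUSH 89 -> [6, -71, 2, 89]
5. PUSH -1 -> [6, -71, 2, 89, -1]
6. ADD -> [6, -71, 2, 88]

[6, -71, 2, 88]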